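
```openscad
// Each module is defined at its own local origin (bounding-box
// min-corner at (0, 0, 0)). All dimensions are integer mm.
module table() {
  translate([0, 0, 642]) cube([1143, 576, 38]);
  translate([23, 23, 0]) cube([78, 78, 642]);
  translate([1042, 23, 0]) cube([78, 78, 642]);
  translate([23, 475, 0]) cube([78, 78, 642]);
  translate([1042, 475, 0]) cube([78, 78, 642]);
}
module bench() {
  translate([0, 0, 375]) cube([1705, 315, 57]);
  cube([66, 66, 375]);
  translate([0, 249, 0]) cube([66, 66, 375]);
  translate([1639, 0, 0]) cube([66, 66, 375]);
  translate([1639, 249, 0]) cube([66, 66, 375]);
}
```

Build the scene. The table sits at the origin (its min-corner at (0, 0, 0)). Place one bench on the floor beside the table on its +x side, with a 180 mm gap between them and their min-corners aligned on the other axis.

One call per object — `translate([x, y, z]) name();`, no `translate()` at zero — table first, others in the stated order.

table();
translate([1323, 0, 0]) bench();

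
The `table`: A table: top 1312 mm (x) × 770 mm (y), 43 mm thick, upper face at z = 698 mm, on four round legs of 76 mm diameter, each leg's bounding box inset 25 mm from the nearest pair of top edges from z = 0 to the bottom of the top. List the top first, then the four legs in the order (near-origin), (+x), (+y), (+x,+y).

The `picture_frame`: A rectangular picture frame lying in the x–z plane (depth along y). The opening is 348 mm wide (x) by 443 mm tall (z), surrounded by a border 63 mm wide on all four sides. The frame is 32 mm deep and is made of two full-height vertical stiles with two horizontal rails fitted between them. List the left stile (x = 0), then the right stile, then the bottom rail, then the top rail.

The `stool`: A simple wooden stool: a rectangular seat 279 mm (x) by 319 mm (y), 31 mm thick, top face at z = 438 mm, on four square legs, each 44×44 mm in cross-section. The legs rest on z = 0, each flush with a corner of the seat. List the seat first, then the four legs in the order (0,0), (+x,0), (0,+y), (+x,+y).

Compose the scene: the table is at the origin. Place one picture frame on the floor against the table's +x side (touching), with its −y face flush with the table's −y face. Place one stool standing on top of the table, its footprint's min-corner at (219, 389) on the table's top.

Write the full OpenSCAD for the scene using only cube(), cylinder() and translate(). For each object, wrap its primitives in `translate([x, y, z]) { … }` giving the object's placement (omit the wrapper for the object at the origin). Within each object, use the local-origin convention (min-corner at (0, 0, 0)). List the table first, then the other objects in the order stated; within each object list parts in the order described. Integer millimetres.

translate([0, 0, 655]) cube([1312, 770, 43]);
translate([63, 63, 0]) cylinder(h = 655, r = 38);
translate([1249, 63, 0]) cylinder(h = 655, r = 38);
translate([63, 707, 0]) cylinder(h = 655, r = 38);
translate([1249, 707, 0]) cylinder(h = 655, r = 38);
translate([1312, 0, 0]) {
  cube([63, 32, 569]);
  translate([411, 0, 0]) cube([63, 32, 569]);
  translate([63, 0, 0]) cube([348, 32, 63]);
  translate([63, 0, 506]) cube([348, 32, 63]);
}
translate([219, 389, 698]) {
  translate([0, 0, 407]) cube([279, 319, 31]);
  cube([44, 44, 407]);
  translate([235, 0, 0]) cube([44, 44, 407]);
  translate([0, 275, 0]) cube([44, 44, 407]);
  translate([235, 275, 0]) cube([44, 44, 407]);
}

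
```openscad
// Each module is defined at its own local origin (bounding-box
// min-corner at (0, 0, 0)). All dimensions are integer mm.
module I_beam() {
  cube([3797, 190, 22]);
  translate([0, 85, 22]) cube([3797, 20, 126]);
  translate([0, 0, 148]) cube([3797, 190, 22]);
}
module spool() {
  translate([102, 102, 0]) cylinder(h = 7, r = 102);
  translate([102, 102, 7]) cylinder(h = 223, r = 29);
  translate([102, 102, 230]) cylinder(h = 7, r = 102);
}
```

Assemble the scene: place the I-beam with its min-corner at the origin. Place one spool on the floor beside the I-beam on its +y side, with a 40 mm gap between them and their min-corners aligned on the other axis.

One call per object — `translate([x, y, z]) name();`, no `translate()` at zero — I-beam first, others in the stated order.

I_beam();
translate([0, 230, 0]) spool();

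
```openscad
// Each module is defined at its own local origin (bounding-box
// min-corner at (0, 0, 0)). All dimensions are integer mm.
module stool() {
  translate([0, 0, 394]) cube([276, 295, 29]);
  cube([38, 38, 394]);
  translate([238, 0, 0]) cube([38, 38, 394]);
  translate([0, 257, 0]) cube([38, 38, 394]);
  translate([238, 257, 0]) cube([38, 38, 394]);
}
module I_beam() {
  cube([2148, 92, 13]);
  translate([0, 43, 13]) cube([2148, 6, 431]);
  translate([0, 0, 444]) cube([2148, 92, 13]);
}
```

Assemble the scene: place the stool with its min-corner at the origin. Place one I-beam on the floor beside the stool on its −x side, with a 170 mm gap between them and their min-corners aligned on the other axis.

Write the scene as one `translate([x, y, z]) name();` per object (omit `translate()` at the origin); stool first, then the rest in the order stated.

stool();
translate([-2318, 0, 0]) I_beam();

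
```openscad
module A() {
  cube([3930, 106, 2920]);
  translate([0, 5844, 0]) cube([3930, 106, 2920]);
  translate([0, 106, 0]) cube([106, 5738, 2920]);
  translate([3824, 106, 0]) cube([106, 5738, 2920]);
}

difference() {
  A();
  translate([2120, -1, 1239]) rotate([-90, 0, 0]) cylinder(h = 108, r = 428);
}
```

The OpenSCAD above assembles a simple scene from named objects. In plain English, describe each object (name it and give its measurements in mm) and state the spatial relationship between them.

A is a box-shaped house frame (walls only): outside footprint 3930×5950 mm, wall height 2920 mm, wall thickness 106 mm. The two y-facing walls run the full x-width; the two x-facing walls fit between the inner faces of the y-facing walls.

The house frame has a circular hole of radius 428 mm through its front wall, centred at (x = 2120, z = 1239).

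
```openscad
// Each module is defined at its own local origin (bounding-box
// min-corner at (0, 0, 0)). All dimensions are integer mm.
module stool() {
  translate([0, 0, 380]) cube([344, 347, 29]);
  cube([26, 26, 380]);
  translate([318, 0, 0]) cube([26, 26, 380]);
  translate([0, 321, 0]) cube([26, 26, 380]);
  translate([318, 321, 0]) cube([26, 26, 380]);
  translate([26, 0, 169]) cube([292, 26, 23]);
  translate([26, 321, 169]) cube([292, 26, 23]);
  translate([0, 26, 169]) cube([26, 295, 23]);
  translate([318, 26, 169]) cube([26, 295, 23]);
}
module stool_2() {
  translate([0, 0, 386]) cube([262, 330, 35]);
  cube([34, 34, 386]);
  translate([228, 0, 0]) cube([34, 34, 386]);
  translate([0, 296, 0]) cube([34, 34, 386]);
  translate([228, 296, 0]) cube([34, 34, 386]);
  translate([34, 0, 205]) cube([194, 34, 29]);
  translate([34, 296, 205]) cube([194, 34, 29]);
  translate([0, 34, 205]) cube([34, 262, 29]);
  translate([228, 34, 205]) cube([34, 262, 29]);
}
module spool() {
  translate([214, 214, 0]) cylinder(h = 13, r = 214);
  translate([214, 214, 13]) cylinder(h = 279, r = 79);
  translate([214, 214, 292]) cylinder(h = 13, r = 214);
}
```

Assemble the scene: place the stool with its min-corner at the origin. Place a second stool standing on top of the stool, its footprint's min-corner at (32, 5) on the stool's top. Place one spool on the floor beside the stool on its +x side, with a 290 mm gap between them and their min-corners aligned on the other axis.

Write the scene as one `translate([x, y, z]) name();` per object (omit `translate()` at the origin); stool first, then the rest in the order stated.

stool();
translate([32, 5, 409]) stool_2();
translate([634, 0, 0]) spool();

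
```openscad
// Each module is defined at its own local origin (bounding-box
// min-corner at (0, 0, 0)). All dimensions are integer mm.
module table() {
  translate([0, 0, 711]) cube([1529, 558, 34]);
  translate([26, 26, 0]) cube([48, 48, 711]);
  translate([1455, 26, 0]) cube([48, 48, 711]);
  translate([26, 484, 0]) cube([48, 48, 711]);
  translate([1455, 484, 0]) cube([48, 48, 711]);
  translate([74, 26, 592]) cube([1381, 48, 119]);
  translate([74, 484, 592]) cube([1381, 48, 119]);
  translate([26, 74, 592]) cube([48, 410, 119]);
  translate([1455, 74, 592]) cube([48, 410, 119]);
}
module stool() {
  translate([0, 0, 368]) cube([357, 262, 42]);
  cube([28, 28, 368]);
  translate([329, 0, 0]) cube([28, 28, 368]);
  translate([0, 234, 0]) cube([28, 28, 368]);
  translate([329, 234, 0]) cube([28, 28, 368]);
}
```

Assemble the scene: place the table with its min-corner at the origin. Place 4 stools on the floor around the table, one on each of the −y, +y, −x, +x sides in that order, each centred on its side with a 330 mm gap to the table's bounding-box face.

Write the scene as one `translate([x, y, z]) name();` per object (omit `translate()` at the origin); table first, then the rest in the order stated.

table();
translate([586, -592, 0]) stool();
translate([586, 888, 0]) stool();
translate([-687, 148, 0]) stool();
translate([1859, 148, 0]) stool();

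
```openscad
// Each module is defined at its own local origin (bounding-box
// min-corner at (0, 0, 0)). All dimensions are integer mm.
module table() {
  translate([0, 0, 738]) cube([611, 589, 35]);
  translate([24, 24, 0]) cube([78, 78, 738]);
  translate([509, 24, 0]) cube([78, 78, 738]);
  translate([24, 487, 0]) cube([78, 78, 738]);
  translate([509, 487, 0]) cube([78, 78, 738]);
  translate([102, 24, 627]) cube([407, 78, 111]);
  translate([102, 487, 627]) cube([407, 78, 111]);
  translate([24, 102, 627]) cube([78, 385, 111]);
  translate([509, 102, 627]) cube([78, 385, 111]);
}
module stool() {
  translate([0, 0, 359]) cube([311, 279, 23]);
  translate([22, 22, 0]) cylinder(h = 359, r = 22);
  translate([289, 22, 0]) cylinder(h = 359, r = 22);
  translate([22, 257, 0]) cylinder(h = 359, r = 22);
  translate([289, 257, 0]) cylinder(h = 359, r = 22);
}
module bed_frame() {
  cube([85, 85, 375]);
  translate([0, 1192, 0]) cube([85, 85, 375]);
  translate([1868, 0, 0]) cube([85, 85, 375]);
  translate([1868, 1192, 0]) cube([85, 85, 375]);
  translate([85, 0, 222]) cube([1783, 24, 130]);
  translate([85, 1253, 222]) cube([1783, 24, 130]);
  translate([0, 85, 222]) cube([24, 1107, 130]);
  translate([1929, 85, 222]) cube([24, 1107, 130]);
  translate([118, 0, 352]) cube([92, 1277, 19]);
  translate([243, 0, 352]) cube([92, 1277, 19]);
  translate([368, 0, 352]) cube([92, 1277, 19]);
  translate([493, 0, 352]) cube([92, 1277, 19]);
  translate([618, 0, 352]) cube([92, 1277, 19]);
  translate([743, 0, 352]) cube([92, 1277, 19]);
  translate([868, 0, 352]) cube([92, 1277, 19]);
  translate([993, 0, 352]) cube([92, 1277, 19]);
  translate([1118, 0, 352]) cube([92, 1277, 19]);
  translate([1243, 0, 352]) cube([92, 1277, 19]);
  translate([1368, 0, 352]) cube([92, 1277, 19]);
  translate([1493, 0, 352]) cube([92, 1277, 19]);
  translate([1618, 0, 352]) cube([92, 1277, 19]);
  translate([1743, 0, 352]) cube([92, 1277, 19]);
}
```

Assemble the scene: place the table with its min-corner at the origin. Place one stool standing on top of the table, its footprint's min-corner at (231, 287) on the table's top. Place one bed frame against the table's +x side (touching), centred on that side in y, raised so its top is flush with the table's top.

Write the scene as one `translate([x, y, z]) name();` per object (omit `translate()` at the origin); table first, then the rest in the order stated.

table();
translate([231, 287, 773]) stool();
translate([611, -344, 398]) bed_frame();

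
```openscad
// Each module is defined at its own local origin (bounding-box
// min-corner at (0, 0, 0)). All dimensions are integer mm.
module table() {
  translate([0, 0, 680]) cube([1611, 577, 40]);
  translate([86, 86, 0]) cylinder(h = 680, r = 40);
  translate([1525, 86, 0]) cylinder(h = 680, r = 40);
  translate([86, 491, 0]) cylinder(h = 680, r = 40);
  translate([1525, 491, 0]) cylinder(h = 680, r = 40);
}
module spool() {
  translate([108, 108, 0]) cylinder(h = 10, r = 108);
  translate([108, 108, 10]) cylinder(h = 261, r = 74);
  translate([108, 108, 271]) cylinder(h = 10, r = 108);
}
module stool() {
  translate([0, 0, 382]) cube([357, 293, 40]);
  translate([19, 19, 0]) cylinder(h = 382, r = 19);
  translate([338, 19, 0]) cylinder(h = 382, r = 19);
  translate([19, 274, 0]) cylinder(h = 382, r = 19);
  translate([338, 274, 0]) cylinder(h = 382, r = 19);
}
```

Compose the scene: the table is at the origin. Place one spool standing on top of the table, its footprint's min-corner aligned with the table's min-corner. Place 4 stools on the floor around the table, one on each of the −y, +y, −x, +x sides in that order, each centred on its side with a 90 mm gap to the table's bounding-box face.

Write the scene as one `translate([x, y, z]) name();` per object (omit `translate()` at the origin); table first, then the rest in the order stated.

table();
translate([0, 0, 720]) spool();
translate([627, -383, 0]) stool();
translate([627, 667, 0]) stool();
translate([-447, 142, 0]) stool();
translate([1701, 142, 0]) stool();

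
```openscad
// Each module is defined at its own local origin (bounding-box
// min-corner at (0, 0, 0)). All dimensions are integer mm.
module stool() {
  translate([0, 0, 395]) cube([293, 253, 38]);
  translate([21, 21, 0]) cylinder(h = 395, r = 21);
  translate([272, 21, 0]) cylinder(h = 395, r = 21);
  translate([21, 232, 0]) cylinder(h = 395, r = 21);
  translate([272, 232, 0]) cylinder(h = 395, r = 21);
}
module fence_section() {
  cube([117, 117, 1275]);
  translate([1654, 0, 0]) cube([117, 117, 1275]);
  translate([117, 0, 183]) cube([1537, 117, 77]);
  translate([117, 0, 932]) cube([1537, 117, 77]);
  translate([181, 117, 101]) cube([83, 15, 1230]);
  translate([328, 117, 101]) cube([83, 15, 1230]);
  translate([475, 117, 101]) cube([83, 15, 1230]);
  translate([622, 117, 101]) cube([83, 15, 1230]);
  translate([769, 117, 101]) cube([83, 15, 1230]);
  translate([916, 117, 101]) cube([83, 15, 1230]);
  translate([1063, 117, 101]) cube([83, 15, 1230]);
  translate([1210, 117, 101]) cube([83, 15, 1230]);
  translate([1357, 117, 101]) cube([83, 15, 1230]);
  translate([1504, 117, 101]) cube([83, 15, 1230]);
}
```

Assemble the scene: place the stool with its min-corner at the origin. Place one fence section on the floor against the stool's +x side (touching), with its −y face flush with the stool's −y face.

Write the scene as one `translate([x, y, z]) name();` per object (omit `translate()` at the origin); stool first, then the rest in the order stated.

stool();
translate([293, 0, 0]) fence_section();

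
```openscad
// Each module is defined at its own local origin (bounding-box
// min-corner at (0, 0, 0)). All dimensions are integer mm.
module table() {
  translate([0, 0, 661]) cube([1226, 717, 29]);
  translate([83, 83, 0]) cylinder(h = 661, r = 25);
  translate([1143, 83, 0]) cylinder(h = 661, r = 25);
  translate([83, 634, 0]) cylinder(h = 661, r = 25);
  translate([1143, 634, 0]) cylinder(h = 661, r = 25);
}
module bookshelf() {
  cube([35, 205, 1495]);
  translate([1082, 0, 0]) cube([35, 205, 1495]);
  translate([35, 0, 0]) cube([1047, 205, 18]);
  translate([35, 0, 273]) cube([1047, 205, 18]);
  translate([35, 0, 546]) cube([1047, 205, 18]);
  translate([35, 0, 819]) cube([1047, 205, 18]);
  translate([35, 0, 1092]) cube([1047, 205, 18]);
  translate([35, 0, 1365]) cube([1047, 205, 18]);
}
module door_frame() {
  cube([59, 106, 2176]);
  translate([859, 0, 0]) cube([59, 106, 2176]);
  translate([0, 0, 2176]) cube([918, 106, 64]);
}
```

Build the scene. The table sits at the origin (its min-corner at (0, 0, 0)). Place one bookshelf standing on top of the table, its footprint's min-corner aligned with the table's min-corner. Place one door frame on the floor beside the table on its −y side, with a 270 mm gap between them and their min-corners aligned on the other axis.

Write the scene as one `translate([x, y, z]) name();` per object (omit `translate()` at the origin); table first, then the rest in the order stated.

table();
translate([0, 0, 690]) bookshelf();
translate([0, -376, 0]) door_frame();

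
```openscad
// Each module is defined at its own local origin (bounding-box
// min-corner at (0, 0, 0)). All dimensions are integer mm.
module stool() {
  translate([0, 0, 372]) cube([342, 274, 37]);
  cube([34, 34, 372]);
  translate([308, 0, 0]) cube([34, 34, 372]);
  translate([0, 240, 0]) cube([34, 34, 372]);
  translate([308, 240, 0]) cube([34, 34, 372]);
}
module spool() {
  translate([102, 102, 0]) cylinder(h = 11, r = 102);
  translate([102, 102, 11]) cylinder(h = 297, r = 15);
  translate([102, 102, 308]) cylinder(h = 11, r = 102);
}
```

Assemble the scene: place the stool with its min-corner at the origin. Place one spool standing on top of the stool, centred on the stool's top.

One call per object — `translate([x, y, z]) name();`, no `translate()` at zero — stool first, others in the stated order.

stool();
translate([69, 35, 409]) spool();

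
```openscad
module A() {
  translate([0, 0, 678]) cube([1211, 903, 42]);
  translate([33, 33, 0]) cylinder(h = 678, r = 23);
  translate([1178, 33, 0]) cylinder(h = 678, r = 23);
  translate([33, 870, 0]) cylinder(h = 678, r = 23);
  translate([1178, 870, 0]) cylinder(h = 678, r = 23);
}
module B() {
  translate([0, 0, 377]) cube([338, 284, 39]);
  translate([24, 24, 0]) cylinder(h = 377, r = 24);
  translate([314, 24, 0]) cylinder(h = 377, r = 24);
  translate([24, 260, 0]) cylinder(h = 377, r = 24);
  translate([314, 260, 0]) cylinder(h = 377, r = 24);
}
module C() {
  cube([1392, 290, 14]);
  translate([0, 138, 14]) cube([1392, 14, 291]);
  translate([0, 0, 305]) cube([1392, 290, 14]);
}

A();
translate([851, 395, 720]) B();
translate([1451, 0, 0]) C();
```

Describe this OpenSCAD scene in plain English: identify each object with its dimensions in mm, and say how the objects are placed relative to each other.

A is a table: top 1211 mm (x) × 903 mm (y), 42 mm thick, upper face at z = 720 mm, on four round legs of 46 mm diameter, each leg's bounding box inset 10 mm from the nearest pair of top edges, running from z = 0 to the bottom of the top.

B is a simple wooden stool: a rectangular seat 338 mm (x) by 284 mm (y), 39 mm thick, top face at z = 416 mm, on four round legs, each 48 mm in diameter. The legs rest on z = 0, each leg's axis is inset half a diameter from the nearest pair of seat edges (so the leg's bounding box is flush with the corner).

C is an I-beam lying along x, 1392 mm long. Overall section height 319 mm. Two flanges 290 mm wide (y) and 14 mm thick, one on the floor and one at the top; a web 14 mm thick runs between them, centred on the flange width.

The stool is on top of the table. The I-beam is on the floor beside the table on its +x side.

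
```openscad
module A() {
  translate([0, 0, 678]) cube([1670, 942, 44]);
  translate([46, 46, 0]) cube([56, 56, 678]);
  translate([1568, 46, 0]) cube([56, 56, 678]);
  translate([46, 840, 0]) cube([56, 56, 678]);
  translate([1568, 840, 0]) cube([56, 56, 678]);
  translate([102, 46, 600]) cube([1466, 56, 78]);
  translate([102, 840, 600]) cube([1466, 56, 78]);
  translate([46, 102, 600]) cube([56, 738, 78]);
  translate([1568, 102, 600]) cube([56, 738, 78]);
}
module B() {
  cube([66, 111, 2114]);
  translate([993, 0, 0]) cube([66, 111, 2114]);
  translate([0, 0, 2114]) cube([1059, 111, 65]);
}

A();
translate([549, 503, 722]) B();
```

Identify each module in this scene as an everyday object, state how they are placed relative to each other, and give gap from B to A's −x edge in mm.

The door frame's min-x is at 549; the table's min-x is 0; gap = 549 mm.

A is a table. B is a door frame. The door frame is on top of the table. The gap from the door frame to the table's −x edge is 549 mm.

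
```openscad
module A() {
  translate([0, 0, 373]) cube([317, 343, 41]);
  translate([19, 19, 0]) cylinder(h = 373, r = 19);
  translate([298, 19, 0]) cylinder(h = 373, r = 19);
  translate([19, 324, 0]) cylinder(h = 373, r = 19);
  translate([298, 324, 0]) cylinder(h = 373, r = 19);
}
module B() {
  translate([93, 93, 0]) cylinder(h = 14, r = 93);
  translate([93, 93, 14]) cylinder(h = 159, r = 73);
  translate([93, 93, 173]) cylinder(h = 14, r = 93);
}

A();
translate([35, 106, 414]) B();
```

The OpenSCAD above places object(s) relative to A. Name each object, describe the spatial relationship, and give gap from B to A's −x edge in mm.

The spool's min-x is at 35; the stool's min-x is 0; gap = 35 mm.

A is a stool. B is a spool. The spool is on top of the stool. The gap from the spool to the stool's −x edge is 35 mm.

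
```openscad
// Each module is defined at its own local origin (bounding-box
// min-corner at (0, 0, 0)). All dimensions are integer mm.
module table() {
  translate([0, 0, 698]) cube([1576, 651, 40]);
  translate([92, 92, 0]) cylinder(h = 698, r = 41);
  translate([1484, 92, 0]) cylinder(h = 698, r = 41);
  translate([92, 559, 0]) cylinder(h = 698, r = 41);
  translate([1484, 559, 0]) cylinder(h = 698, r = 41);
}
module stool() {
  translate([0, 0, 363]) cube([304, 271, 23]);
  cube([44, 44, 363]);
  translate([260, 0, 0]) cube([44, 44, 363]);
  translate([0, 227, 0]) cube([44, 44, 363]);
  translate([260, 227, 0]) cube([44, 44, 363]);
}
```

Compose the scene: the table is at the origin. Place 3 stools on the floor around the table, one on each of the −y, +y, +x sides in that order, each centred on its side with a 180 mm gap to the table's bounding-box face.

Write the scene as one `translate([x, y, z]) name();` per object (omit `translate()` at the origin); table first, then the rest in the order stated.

table();
translate([636, -451, 0]) stool();
translate([636, 831, 0]) stool();
translate([1756, 190, 0]) stool();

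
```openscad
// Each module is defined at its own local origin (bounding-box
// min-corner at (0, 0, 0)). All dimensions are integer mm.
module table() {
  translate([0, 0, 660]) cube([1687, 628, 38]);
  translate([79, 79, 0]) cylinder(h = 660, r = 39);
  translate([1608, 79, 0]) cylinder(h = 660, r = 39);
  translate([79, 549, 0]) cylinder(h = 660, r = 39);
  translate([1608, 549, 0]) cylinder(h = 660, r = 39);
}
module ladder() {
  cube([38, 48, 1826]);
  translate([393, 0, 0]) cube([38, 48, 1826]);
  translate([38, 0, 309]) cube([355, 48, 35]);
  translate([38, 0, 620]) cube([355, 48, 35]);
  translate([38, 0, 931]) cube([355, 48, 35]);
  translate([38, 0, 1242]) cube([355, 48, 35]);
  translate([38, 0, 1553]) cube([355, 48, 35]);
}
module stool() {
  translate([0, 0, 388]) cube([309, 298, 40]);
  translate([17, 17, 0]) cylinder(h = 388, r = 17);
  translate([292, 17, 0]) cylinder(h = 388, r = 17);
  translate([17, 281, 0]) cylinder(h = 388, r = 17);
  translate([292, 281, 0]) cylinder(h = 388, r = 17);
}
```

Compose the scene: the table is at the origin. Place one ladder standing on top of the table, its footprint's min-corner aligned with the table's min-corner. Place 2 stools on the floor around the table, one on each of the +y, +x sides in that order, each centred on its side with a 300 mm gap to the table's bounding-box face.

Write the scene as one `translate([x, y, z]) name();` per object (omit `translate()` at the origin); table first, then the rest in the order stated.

table();
translate([0, 0, 698]) ladder();
translate([689, 928, 0]) stool();
translate([1987, 165, 0]) stool();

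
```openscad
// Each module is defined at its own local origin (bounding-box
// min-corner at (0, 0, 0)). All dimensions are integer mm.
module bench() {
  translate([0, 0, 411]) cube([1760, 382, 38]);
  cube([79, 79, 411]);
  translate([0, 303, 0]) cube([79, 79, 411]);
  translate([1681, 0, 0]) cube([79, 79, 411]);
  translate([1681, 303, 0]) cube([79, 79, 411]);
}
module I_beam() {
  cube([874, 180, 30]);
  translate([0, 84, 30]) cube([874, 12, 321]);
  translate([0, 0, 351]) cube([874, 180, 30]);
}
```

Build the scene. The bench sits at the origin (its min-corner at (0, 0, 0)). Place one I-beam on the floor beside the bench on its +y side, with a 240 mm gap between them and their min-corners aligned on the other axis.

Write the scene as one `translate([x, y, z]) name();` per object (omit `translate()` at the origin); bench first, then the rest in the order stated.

bench();
translate([0, 622, 0]) I_beam();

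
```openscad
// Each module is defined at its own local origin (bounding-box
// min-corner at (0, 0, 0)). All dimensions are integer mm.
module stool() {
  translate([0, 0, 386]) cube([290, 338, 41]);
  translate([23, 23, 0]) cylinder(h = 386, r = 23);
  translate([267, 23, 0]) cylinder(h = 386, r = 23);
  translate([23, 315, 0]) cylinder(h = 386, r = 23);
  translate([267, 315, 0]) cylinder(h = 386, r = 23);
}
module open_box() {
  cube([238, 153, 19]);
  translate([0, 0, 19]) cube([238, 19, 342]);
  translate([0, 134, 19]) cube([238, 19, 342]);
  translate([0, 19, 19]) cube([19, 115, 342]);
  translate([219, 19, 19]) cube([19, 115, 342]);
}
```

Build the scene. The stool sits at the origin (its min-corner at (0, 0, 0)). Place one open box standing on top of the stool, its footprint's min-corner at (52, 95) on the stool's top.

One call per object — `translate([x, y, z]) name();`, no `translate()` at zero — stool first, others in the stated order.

stool();
translate([52, 95, 427]) open_box();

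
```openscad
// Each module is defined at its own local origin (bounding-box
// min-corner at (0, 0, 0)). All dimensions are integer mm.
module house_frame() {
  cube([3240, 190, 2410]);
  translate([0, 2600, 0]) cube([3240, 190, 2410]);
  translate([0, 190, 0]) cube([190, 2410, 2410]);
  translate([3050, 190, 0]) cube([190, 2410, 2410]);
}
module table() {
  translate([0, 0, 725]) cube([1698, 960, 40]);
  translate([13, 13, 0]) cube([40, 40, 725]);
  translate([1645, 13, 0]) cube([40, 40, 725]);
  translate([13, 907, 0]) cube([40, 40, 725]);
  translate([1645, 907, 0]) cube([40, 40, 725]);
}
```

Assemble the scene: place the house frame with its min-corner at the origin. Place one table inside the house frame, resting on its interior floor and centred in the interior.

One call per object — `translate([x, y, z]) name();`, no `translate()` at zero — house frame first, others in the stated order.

house_frame();
translate([771, 915, 0]) table();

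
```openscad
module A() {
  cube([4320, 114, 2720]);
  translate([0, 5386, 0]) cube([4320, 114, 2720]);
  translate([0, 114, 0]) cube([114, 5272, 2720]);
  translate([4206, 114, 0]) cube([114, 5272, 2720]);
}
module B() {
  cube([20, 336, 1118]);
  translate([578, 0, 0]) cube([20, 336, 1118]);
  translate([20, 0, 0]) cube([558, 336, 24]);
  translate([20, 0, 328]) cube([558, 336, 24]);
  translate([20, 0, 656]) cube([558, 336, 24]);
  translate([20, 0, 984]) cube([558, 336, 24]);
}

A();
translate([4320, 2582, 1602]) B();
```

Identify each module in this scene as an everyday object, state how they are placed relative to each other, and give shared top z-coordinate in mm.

Both tops at z = 2720 mm.

A is a house frame. B is a bookshelf. The bookshelf is beside the house frame with their tops flush at z = 2720. The shared top z-coordinate is 2720 mm.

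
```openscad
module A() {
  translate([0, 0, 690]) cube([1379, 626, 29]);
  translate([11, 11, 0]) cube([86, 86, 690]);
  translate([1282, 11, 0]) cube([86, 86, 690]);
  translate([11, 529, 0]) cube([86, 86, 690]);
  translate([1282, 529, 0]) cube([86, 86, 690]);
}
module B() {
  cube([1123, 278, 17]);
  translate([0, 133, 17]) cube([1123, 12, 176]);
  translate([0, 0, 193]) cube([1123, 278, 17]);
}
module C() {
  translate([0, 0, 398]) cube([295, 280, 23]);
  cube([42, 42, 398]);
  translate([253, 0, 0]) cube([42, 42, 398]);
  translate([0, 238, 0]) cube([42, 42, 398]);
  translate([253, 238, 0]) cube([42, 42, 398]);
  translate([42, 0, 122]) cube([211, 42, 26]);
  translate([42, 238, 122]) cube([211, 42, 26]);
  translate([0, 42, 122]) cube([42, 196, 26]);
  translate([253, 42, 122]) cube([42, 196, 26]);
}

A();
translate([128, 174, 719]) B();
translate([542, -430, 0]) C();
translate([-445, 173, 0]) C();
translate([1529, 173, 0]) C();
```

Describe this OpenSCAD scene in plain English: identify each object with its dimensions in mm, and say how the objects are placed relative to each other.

A is a table: top 1379 mm (x) × 626 mm (y), 29 mm thick, upper face at z = 719 mm, on four 86×86 mm square legs, each inset 11 mm from the nearest pair of top edges, running from z = 0 to the bottom of the top.

B is an I-beam lying along x, 1123 mm long. Overall section height 210 mm. Two flanges 278 mm wide (y) and 17 mm thick, one on the floor and one at the top; a web 12 mm thick runs between them, centred on the flange width.

C is a simple wooden stool: a rectangular seat 295 mm (x) by 280 mm (y), 23 mm thick, top face at z = 421 mm, on four square legs, each 42×42 mm in cross-section. The legs rest on z = 0, each flush with a corner of the seat. Four stretchers, 42 mm wide and 26 mm tall, connect adjacent legs with their undersides at z = 122 mm, each running between the inner faces of the legs it joins and aligned with the legs' outer faces on the other axis.

The I-beam is on top of the table, centred. Three stools sit around the table at the −y, −x, +x sides.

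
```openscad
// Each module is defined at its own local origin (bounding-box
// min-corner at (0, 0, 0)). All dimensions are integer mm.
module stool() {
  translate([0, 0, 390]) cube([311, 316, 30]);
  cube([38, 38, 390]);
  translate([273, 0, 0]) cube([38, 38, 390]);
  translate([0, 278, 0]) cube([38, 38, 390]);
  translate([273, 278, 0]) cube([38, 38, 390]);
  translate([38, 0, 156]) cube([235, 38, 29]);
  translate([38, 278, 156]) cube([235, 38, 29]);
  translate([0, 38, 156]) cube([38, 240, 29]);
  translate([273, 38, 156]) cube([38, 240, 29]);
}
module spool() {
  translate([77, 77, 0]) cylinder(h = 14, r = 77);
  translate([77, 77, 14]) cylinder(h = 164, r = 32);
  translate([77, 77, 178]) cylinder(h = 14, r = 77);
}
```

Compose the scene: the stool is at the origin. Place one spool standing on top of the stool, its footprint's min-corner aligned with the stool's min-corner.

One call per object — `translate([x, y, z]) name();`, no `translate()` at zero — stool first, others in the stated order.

stool();
translate([0, 0, 420]) spool();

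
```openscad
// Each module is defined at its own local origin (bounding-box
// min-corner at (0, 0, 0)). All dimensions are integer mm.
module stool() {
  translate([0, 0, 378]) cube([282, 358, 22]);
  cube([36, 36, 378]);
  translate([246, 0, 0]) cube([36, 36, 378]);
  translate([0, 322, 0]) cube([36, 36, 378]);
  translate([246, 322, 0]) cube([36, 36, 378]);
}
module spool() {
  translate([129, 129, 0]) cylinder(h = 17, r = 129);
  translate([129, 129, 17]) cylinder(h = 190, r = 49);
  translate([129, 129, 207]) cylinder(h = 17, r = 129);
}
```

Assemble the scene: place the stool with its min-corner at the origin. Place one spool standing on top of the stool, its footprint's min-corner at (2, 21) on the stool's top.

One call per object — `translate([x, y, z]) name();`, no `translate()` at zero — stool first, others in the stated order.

stool();
translate([2, 21, 400]) spool();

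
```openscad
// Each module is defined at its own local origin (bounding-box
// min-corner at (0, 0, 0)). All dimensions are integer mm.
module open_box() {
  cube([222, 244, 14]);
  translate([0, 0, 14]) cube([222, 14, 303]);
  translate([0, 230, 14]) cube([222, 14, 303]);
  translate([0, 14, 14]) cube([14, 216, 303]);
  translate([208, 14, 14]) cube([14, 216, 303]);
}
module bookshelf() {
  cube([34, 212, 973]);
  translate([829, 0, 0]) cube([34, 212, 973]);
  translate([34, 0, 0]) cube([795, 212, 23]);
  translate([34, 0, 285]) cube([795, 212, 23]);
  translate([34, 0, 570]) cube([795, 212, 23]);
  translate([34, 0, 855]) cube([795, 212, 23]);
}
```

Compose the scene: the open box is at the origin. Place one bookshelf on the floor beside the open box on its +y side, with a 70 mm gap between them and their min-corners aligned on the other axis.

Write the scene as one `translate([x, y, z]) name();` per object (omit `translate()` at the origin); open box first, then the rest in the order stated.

open_box();
translate([0, 314, 0]) bookshelf();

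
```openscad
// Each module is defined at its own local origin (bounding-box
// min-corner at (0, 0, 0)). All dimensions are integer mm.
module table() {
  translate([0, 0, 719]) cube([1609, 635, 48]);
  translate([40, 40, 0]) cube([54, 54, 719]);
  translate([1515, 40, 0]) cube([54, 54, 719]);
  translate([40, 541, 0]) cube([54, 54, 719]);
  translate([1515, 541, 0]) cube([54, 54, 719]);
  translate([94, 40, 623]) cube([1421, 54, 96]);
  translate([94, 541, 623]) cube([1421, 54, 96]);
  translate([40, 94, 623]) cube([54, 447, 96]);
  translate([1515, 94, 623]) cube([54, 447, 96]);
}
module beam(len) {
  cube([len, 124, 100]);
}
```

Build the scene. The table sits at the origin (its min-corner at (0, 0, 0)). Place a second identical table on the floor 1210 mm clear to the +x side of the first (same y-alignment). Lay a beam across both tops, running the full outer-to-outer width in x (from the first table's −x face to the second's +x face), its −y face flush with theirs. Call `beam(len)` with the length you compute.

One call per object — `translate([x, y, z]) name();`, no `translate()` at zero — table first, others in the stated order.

table();
translate([2819, 0, 0]) table();
translate([0, 0, 767]) beam(4428);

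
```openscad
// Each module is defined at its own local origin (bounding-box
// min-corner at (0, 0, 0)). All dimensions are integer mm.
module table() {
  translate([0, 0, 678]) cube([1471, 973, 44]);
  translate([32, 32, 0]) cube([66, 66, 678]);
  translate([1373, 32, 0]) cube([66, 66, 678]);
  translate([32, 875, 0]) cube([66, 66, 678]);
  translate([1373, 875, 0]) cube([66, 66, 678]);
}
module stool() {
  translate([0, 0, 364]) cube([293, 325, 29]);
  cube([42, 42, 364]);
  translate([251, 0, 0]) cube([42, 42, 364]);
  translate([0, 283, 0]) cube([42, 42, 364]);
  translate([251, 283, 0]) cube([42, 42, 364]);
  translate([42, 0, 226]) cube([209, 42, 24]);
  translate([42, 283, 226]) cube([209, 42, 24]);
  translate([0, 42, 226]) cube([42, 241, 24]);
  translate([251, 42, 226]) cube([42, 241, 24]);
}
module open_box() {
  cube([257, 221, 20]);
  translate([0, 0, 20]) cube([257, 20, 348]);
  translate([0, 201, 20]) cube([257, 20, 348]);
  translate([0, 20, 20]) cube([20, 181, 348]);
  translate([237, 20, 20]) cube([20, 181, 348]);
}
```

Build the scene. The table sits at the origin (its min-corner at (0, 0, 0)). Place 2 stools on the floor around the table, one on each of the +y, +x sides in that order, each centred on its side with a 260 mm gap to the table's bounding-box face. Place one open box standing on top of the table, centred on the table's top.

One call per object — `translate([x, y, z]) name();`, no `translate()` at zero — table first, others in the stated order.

table();
translate([589, 1233, 0]) stool();
translate([1731, 324, 0]) stool();
translate([607, 376, 722]) open_box();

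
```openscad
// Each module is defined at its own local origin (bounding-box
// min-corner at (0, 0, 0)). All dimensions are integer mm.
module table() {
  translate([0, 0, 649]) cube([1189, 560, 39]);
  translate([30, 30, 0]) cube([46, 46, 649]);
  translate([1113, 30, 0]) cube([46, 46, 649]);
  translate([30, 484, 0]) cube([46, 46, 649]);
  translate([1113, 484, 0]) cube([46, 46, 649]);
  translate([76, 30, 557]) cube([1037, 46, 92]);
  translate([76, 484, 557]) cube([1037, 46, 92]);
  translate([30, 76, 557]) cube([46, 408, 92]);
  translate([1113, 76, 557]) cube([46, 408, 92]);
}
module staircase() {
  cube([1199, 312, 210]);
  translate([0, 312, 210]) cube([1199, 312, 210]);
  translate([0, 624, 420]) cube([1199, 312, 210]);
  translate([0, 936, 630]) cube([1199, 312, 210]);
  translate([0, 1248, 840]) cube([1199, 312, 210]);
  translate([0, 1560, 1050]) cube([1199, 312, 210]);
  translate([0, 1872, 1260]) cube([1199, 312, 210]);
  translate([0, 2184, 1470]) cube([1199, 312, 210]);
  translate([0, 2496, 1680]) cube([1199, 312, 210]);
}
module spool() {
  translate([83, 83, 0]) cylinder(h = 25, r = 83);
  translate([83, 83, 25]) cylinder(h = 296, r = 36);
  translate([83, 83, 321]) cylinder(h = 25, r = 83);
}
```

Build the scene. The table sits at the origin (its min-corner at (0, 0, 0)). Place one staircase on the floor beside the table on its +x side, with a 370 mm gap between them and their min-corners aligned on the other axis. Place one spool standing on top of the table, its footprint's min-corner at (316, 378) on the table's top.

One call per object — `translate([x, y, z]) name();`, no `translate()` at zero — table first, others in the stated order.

table();
translate([1559, 0, 0]) staircase();
translate([316, 378, 688]) spool();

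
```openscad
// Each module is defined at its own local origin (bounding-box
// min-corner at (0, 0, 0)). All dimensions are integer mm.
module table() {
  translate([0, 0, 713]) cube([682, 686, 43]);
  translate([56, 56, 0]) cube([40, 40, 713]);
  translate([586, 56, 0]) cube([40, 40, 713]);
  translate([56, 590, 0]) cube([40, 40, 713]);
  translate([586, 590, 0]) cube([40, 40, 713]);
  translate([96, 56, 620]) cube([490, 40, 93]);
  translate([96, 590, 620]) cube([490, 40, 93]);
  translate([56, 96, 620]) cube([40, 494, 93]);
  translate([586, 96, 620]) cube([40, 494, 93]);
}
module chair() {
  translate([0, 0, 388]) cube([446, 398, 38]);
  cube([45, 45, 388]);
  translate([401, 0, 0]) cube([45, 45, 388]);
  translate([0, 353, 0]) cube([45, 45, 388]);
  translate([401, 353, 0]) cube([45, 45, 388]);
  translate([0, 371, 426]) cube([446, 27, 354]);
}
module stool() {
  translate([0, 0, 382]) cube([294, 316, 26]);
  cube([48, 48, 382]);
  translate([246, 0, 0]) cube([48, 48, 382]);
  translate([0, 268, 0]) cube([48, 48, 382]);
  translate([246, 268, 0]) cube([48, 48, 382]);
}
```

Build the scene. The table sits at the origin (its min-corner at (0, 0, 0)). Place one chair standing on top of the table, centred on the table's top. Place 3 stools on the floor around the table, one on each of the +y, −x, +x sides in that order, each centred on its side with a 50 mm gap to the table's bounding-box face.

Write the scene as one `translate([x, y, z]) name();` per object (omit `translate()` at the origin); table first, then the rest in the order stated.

table();
translate([118, 144, 756]) chair();
translate([194, 736, 0]) stool();
translate([-344, 185, 0]) stool();
translate([732, 185, 0]) stool();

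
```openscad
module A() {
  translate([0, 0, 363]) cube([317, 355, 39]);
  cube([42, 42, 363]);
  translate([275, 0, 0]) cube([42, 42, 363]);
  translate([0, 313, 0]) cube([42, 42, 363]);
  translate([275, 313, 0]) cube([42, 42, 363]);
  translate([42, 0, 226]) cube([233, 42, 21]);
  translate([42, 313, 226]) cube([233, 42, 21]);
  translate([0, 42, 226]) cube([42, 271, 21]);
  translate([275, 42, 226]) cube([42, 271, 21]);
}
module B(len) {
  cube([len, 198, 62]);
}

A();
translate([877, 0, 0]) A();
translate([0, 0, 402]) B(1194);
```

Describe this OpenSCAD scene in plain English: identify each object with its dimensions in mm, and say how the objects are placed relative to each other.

A is a four-legged stool. The seat is a 317×355×39 mm slab whose top surface is at z = 402 mm; four square legs, each 42×42 mm in cross-section, run from the floor (z = 0) to the underside of the seat, each flush with a corner of the seat. Four stretchers, 42 mm wide and 21 mm tall, connect adjacent legs with their undersides at z = 226 mm, each running between the inner faces of the legs it joins and aligned with the legs' outer faces on the other axis.

B is a rectangular beam 1194 mm long (x), 198 mm deep (y), 62 mm thick (z).

The beam spans the tops of two stools placed 560 mm apart, resting at z = 402 mm.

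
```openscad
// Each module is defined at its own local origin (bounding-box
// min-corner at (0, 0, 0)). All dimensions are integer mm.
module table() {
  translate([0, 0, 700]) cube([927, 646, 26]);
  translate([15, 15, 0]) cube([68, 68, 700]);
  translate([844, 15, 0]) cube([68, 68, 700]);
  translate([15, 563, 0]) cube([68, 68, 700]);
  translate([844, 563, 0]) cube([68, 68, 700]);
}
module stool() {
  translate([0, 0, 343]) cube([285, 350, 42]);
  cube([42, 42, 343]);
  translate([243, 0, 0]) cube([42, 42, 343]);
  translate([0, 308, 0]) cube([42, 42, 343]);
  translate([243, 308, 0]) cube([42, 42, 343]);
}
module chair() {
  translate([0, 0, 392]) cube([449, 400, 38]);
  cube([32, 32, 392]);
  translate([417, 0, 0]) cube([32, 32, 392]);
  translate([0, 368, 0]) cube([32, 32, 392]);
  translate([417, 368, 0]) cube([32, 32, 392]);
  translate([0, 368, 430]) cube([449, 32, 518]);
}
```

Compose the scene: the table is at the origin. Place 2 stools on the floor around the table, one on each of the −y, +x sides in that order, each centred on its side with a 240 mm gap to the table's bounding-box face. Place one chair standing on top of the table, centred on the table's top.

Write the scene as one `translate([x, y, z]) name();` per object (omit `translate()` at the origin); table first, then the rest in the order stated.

table();
translate([321, -590, 0]) stool();
translate([1167, 148, 0]) stool();
translate([239, 123, 726]) chair();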